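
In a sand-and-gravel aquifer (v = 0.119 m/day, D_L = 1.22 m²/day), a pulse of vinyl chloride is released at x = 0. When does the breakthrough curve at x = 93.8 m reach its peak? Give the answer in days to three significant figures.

707 days

For the 1D instantaneous-source solution, setting ∂C/∂t = 0 at fixed x gives v²t² + 2Dt − x² = 0, so t = (√(D² + v²x²) − D)/v².
√(D² + v²x²) = √(1.22² + 0.119² × 93.8²) = 11.23; v² = 0.014161.
t = (11.23 − 1.22)/0.014161 = 707 days (vs. the pure-advection estimate x/v = 788 d).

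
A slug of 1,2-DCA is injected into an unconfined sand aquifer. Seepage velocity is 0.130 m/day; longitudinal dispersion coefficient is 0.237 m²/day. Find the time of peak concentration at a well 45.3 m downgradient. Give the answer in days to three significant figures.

For the 1D instantaneous-source solution, setting ∂C/∂t = 0 at fixed x gives v²t² + 2Dt − x² = 0, so t = (√(D² + v²x²) − D)/v².
√(D² + v²x²) = √(0.237² + 0.130² × 45.3²) = 5.894; v² = 0.0169.
t = (5.894 − 0.237)/0.0169 = 335 days (vs. the pure-advection estimate x/v = 348 d).

335 days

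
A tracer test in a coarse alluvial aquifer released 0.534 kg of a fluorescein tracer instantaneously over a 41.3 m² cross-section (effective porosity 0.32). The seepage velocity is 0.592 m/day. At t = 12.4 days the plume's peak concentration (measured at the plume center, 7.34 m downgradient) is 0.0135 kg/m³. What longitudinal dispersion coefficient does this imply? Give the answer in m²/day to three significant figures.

At the plume center C_max = M/(n_e·A·√(4πDt)), so D = M²/(4πt·(n_e·A·C_max)²).
n_e·A·C_max = 0.32 × 41.3 × 0.0135 = 0.1784 kg/m.
D = 0.534²/(4π × 12.4 × 0.1784²) = 0.0575 m²/day.

0.0575 m²/day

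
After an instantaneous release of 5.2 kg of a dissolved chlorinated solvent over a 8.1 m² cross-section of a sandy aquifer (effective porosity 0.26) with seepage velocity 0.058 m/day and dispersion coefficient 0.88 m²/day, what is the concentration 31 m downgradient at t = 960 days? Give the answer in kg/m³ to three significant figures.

0.0200 kg/m³

For an instantaneous plane source, C(x,t) = M/(n_e·A·√(4πDt)) · exp(−(x−vt)²/(4Dt)), with n_e·A the pore (flow) area.
Plume center vt = 0.058 × 960 = 55.68 m, so the well at 31 m is 24.68 m upgradient of the peak.
√(4πDt) = 103.0 m, giving peak height M/(n_e·A·√(4πDt)) = 5.2/(0.26 × 8.1 × 103.0) = 0.02397 kg/m³.
(x−vt)²/(4Dt) = (-24.68)²/(4 × 0.88 × 960) = 0.1803; exp(−0.1803) = 0.8350.
C = 0.02397 × 0.8350 = 0.0200 kg/m³.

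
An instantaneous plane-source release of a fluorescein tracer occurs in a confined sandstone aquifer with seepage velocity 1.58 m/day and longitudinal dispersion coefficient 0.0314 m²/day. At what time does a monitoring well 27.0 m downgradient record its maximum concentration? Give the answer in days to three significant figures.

For the 1D instantaneous-source solution, setting ∂C/∂t = 0 at fixed x gives v²t² + 2Dt − x² = 0, so t = (√(D² + v²x²) − D)/v².
√(D² + v²x²) = √(0.0314² + 1.58² × 27.0²) = 42.66; v² = 2.4964.
t = (42.66 − 0.0314)/2.4964 = 17.1 days (vs. the pure-advection estimate x/v = 17.1 d).

17.1 days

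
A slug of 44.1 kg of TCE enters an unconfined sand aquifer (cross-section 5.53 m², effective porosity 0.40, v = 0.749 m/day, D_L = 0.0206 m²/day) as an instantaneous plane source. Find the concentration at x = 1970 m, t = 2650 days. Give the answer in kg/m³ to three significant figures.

For an instantaneous plane source, C(x,t) = M/(n_e·A·√(4πDt)) · exp(−(x−vt)²/(4Dt)), with n_e·A the pore (flow) area.
Plume center vt = 0.749 × 2650 = 1984.85 m, so the well at 1970 m is 14.85 m upgradient of the peak.
√(4πDt) = 26.19 m, giving peak height M/(n_e·A·√(4πDt)) = 44.1/(0.40 × 5.53 × 26.19) = 0.7612 kg/m³.
(x−vt)²/(4Dt) = (-14.85)²/(4 × 0.0206 × 2650) = 1.010; exp(−1.010) = 0.3642.
C = 0.7612 × 0.3642 = 0.277 kg/m³.

0.277 kg/m³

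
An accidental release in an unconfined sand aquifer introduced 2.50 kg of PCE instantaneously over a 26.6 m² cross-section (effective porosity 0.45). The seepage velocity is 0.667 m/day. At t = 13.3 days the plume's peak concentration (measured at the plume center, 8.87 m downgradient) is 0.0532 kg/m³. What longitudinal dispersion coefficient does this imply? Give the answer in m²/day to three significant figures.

0.0922 m²/day

At the plume center C_max = M/(n_e·A·√(4πDt)), so D = M²/(4πt·(n_e·A·C_max)²).
n_e·A·C_max = 0.45 × 26.6 × 0.0532 = 0.6368 kg/m.
D = 2.50²/(4π × 13.3 × 0.6368²) = 0.0922 m²/day.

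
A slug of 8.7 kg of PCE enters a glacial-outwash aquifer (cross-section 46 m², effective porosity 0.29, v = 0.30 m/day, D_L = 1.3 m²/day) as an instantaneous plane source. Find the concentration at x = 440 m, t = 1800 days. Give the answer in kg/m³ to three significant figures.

0.00131 kg/m³

For an instantaneous plane source, C(x,t) = M/(n_e·A·√(4πDt)) · exp(−(x−vt)²/(4Dt)), with n_e·A the pore (flow) area.
Plume center vt = 0.30 × 1800 = 540 m, so the well at 440 m is 100 m upgradient of the peak.
√(4πDt) = 171.5 m, giving peak height M/(n_e·A·√(4πDt)) = 8.7/(0.29 × 46 × 171.5) = 0.003803 kg/m³.
(x−vt)²/(4Dt) = (-100)²/(4 × 1.3 × 1800) = 1.068; exp(−1.068) = 0.3437.
C = 0.003803 × 0.3437 = 0.00131 kg/m³.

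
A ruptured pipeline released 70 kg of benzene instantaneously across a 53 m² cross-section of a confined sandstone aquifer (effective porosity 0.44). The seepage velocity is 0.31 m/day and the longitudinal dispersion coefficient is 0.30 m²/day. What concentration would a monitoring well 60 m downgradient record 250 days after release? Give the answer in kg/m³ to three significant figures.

0.0352 kg/m³

For an instantaneous plane source, C(x,t) = M/(n_e·A·√(4πDt)) · exp(−(x−vt)²/(4Dt)), with n_e·A the pore (flow) area.
Plume center vt = 0.31 × 250 = 77.5 m, so the well at 60 m is 17.5 m upgradient of the peak.
√(4πDt) = 30.70 m, giving peak height M/(n_e·A·√(4πDt)) = 70/(0.44 × 53 × 30.70) = 0.09778 kg/m³.
(x−vt)²/(4Dt) = (-17.5)²/(4 × 0.30 × 250) = 1.021; exp(−1.021) = 0.3602.
C = 0.09778 × 0.3602 = 0.0352 kg/m³.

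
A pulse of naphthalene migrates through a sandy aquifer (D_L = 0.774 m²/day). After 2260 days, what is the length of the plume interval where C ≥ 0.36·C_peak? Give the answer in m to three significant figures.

The plume is Gaussian with σ = √(2Dt) = √(2 × 0.774 × 2260) = 59.15 m.
C/C_peak = exp(−Δx²/(2σ²)) = 0.36 ⇒ Δx = σ·√(−2 ln 0.36) = 59.15 × 1.429 = 84.53 m.
Width = 2Δx = 169 m.

169 m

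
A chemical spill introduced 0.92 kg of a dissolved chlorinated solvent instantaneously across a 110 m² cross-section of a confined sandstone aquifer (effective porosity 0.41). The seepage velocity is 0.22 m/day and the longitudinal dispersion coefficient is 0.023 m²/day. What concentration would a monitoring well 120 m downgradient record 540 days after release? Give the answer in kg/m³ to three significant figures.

0.00159 kg/m³

For an instantaneous plane source, C(x,t) = M/(n_e·A·√(4πDt)) · exp(−(x−vt)²/(4Dt)), with n_e·A the pore (flow) area.
Plume center vt = 0.22 × 540 = 118.8 m, so the well at 120 m is 1.2 m downgradient of the peak.
√(4πDt) = 12.49 m, giving peak height M/(n_e·A·√(4πDt)) = 0.92/(0.41 × 110 × 12.49) = 0.001633 kg/m³.
(x−vt)²/(4Dt) = (1.2)²/(4 × 0.023 × 540) = 0.02899; exp(−0.02899) = 0.9714.
C = 0.001633 × 0.9714 = 0.00159 kg/m³.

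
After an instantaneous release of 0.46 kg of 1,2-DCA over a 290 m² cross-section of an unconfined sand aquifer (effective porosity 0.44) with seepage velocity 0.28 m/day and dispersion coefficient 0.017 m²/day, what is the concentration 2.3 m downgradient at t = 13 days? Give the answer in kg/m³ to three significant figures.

0.000284 kg/m³

For an instantaneous plane source, C(x,t) = M/(n_e·A·√(4πDt)) · exp(−(x−vt)²/(4Dt)), with n_e·A the pore (flow) area.
Plume center vt = 0.28 × 13 = 3.64 m, so the well at 2.3 m is 1.34 m upgradient of the peak.
√(4πDt) = 1.666 m, giving peak height M/(n_e·A·√(4πDt)) = 0.46/(0.44 × 290 × 1.666) = 0.002164 kg/m³.
(x−vt)²/(4Dt) = (-1.34)²/(4 × 0.017 × 13) = 2.031; exp(−2.031) = 0.1312.
C = 0.002164 × 0.1312 = 0.000284 kg/m³.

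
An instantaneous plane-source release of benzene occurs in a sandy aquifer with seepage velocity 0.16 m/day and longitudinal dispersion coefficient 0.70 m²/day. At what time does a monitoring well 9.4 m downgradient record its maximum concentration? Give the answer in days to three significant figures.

37.5 days

For the 1D instantaneous-source solution, setting ∂C/∂t = 0 at fixed x gives v²t² + 2Dt − x² = 0, so t = (√(D² + v²x²) − D)/v².
√(D² + v²x²) = √(0.70² + 0.16² × 9.4²) = 1.659; v² = 0.0256.
t = (1.659 − 0.70)/0.0256 = 37.5 days (vs. the pure-advection estimate x/v = 58.8 d).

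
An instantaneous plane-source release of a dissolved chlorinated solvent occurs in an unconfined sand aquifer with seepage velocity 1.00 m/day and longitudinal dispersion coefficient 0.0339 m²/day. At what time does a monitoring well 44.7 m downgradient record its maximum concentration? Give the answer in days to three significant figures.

For the 1D instantaneous-source solution, setting ∂C/∂t = 0 at fixed x gives v²t² + 2Dt − x² = 0, so t = (√(D² + v²x²) − D)/v².
√(D² + v²x²) = √(0.0339² + 1.00² × 44.7²) = 44.70; v² = 1.
t = (44.70 − 0.0339)/1 = 44.7 days (vs. the pure-advection estimate x/v = 44.7 d).

44.7 days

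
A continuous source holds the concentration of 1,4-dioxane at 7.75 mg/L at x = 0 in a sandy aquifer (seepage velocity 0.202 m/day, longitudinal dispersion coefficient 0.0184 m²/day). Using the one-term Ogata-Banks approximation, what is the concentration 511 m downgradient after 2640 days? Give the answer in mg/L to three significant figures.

For a continuous step input, C/C₀ ≈ ½·erfc((x−vt)/(2√(Dt))).
vt = 0.202 × 2640 = 533.28 m and 2√(Dt) = 2√(0.0184 × 2640) = 13.94 m.
Argument (x−vt)/(2√(Dt)) = (511 − 533.28)/13.94 = -1.598; ½·erfc(-1.598) = 0.9881.
C = 7.75 × 0.9881 = 7.66 mg/L.

7.66 mg/L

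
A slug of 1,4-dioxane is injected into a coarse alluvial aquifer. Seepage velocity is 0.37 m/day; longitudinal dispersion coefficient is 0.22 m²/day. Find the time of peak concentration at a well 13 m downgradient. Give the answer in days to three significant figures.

33.6 days

For the 1D instantaneous-source solution, setting ∂C/∂t = 0 at fixed x gives v²t² + 2Dt − x² = 0, so t = (√(D² + v²x²) − D)/v².
√(D² + v²x²) = √(0.22² + 0.37² × 13²) = 4.815; v² = 0.1369.
t = (4.815 − 0.22)/0.1369 = 33.6 days (vs. the pure-advection estimate x/v = 35.1 d).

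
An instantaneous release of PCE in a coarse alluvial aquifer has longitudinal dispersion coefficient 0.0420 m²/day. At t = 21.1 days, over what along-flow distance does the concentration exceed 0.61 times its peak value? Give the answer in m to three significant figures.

2.65 m

The plume is Gaussian with σ = √(2Dt) = √(2 × 0.0420 × 21.1) = 1.331 m.
C/C_peak = exp(−Δx²/(2σ²)) = 0.61 ⇒ Δx = σ·√(−2 ln 0.61) = 1.331 × 0.9943 = 1.323 m.
Width = 2Δx = 2.65 m.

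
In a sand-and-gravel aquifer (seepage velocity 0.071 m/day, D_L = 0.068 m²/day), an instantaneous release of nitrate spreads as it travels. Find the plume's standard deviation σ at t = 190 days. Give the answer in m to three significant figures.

5.08 m

Dispersive spreading gives a Gaussian with σ² = 2Dt; advection only shifts the center.
σ = √(2 × 0.068 × 190) = 5.08 m.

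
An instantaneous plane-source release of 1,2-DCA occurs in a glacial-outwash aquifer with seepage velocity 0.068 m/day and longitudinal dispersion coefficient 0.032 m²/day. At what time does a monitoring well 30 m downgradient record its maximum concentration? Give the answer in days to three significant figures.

For the 1D instantaneous-source solution, setting ∂C/∂t = 0 at fixed x gives v²t² + 2Dt − x² = 0, so t = (√(D² + v²x²) − D)/v².
√(D² + v²x²) = √(0.032² + 0.068² × 30²) = 2.040; v² = 0.004624.
t = (2.040 − 0.032)/0.004624 = 434 days (vs. the pure-advection estimate x/v = 441 d).

434 days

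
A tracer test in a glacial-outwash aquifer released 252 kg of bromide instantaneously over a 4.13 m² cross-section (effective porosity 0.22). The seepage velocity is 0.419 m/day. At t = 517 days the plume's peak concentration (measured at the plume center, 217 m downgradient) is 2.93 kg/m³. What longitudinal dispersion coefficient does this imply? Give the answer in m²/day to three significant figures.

1.38 m²/day

At the plume center C_max = M/(n_e·A·√(4πDt)), so D = M²/(4πt·(n_e·A·C_max)²).
n_e·A·C_max = 0.22 × 4.13 × 2.93 = 2.662 kg/m.
D = 252²/(4π × 517 × 2.662²) = 1.38 m²/day.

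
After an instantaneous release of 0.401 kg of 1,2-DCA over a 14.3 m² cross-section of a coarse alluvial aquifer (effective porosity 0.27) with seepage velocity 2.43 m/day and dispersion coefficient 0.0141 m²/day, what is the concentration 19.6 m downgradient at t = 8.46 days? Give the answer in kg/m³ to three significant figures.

For an instantaneous plane source, C(x,t) = M/(n_e·A·√(4πDt)) · exp(−(x−vt)²/(4Dt)), with n_e·A the pore (flow) area.
Plume center vt = 2.43 × 8.46 = 20.5578 m, so the well at 19.6 m is 0.9578 m upgradient of the peak.
√(4πDt) = 1.224 m, giving peak height M/(n_e·A·√(4πDt)) = 0.401/(0.27 × 14.3 × 1.224) = 0.08485 kg/m³.
(x−vt)²/(4Dt) = (-0.9578)²/(4 × 0.0141 × 8.46) = 1.923; exp(−1.923) = 0.1462.
C = 0.08485 × 0.1462 = 0.0124 kg/m³.

0.0124 kg/m³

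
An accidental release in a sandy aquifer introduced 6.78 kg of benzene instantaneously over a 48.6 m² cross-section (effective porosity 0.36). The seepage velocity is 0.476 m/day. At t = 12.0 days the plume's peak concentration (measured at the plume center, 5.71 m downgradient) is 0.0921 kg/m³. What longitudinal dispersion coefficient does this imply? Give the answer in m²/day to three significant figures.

At the plume center C_max = M/(n_e·A·√(4πDt)), so D = M²/(4πt·(n_e·A·C_max)²).
n_e·A·C_max = 0.36 × 48.6 × 0.0921 = 1.611 kg/m.
D = 6.78²/(4π × 12.0 × 1.611²) = 0.117 m²/day.

0.117 m²/day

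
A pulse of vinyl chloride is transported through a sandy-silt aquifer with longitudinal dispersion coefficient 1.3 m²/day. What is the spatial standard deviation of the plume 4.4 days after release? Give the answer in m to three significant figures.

3.38 m

Dispersive spreading gives a Gaussian with σ² = 2Dt; advection only shifts the center.
σ = √(2 × 1.3 × 4.4) = 3.38 m.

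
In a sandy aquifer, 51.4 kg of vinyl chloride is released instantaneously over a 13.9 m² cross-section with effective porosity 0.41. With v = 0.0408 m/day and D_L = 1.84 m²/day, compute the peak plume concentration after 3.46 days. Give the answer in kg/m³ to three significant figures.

The peak of an instantaneous 1D plume sits at x = vt; there the Gaussian factor is 1 and C_max = M/(n_e·A·√(4πDt)), where n_e·A is the pore area the mass is dissolved in.
√(4πDt) = √(4π × 1.84 × 3.46) = 8.944 m, so C_max = 51.4/(0.41 × 13.9 × 8.944) = 1.01 kg/m³.

1.01 kg/m³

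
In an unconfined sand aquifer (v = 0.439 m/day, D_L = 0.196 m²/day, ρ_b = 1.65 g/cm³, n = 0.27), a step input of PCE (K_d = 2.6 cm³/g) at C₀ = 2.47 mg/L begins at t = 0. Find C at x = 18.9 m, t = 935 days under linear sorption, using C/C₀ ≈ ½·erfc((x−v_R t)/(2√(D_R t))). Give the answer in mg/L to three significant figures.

Retardation factor R = 1 + ρ_b·K_d/n = 1 + 1.65 × 2.6/0.27 = 16.89.
Sorption retards both mechanisms: v_R = v/R = 0.02599 m/day, D_R = D/R = 0.01160 m²/day.
v_R·t = 0.02599 × 935 = 24.30065 m; 2√(D_R t) = 6.587 m; argument = (18.9 − 24.30065)/6.587 = -0.8199.
C = C₀ × ½·erfc(-0.8199) = 2.47 × 0.8769 = 2.17 mg/L.

2.17 mg/L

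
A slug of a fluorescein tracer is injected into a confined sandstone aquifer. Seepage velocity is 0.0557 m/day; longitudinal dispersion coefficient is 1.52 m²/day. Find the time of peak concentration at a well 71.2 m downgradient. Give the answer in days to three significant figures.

For the 1D instantaneous-source solution, setting ∂C/∂t = 0 at fixed x gives v²t² + 2Dt − x² = 0, so t = (√(D² + v²x²) − D)/v².
√(D² + v²x²) = √(1.52² + 0.0557² × 71.2²) = 4.247; v² = 0.00310249.
t = (4.247 − 1.52)/0.00310249 = 879 days (vs. the pure-advection estimate x/v = 1280 d).

879 days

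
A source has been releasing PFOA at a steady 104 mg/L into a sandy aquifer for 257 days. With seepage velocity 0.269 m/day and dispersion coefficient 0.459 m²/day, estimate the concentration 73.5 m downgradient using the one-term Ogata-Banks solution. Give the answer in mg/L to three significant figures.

40.4 mg/L

For a continuous step input, C/C₀ ≈ ½·erfc((x−vt)/(2√(Dt))).
vt = 0.269 × 257 = 69.133 m and 2√(Dt) = 2√(0.459 × 257) = 21.72 m.
Argument (x−vt)/(2√(Dt)) = (73.5 − 69.133)/21.72 = 0.2011; ½·erfc(0.2011) = 0.3881.
C = 104 × 0.3881 = 40.4 mg/L.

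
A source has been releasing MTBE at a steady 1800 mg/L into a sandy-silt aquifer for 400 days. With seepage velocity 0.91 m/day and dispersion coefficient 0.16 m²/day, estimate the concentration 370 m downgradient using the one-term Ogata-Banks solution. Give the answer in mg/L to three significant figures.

536 mg/L

For a continuous step input, C/C₀ ≈ ½·erfc((x−vt)/(2√(Dt))).
vt = 0.91 × 400 = 364 m and 2√(Dt) = 2√(0.16 × 400) = 16.00 m.
Argument (x−vt)/(2√(Dt)) = (370 − 364)/16.00 = 0.3750; ½·erfc(0.3750) = 0.2979.
C = 1800 × 0.2979 = 536 mg/L.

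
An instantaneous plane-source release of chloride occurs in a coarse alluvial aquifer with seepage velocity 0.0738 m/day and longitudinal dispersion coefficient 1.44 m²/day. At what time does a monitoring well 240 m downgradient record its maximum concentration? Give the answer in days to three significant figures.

3000 days

For the 1D instantaneous-source solution, setting ∂C/∂t = 0 at fixed x gives v²t² + 2Dt − x² = 0, so t = (√(D² + v²x²) − D)/v².
√(D² + v²x²) = √(1.44² + 0.0738² × 240²) = 17.77; v² = 0.00544644.
t = (17.77 − 1.44)/0.00544644 = 3000 days (vs. the pure-advection estimate x/v = 3250 d).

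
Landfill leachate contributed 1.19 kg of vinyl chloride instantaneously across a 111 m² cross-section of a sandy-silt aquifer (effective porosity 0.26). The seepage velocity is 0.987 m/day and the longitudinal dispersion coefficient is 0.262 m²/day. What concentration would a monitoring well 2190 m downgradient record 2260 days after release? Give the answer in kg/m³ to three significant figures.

0.000238 kg/m³

For an instantaneous plane source, C(x,t) = M/(n_e·A·√(4πDt)) · exp(−(x−vt)²/(4Dt)), with n_e·A the pore (flow) area.
Plume center vt = 0.987 × 2260 = 2230.62 m, so the well at 2190 m is 40.62 m upgradient of the peak.
√(4πDt) = 86.26 m, giving peak height M/(n_e·A·√(4πDt)) = 1.19/(0.26 × 111 × 86.26) = 0.0004780 kg/m³.
(x−vt)²/(4Dt) = (-40.62)²/(4 × 0.262 × 2260) = 0.6966; exp(−0.6966) = 0.4983.
C = 0.0004780 × 0.4983 = 0.000238 kg/m³.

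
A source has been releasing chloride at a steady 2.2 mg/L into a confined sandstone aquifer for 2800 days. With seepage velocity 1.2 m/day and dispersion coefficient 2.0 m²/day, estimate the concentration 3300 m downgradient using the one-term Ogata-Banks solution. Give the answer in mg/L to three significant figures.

1.57 mg/L

For a continuous step input, C/C₀ ≈ ½·erfc((x−vt)/(2√(Dt))).
vt = 1.2 × 2800 = 3360 m and 2√(Dt) = 2√(2.0 × 2800) = 149.7 m.
Argument (x−vt)/(2√(Dt)) = (3300 − 3360)/149.7 = -0.4008; ½·erfc(-0.4008) = 0.7146.
C = 2.2 × 0.7146 = 1.57 mg/L.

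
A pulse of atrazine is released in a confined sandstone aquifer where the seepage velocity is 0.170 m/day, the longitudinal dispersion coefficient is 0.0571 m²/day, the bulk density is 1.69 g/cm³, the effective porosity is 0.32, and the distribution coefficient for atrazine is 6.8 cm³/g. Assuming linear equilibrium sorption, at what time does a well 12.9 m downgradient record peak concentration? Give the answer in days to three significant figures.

Retardation factor R = 1 + ρ_b·K_d/n = 1 + 1.69 × 6.8/0.32 = 36.91.
Sorption retards both mechanisms: v_R = v/R = 0.004606 m/day, D_R = D/R = 0.001547 m²/day.
Peak time from v_R²t² + 2D_R t − x² = 0: t = (√(D_R² + v_R²x²) − D_R)/v_R².
√(D_R² + v_R²x²) = √(0.001547² + 0.004606² × 12.9²) = 0.05944; v_R² = 2.122e-05.
t = (0.05944 − 0.001547)/2.122e-05 = 2730 days.

2730 days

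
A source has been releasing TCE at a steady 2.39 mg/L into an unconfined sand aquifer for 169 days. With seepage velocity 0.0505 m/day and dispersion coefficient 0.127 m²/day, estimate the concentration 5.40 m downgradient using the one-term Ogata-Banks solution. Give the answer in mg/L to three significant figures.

1.63 mg/L

For a continuous step input, C/C₀ ≈ ½·erfc((x−vt)/(2√(Dt))).
vt = 0.0505 × 169 = 8.5345 m and 2√(Dt) = 2√(0.127 × 169) = 9.266 m.
Argument (x−vt)/(2√(Dt)) = (5.40 − 8.5345)/9.266 = -0.3383; ½·erfc(-0.3383) = 0.6838.
C = 2.39 × 0.6838 = 1.63 mg/L.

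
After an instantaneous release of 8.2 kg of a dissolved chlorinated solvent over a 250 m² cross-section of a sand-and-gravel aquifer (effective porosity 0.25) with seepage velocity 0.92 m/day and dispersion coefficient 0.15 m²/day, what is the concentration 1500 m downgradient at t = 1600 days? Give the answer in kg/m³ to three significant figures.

0.00106 kg/m³

For an instantaneous plane source, C(x,t) = M/(n_e·A·√(4πDt)) · exp(−(x−vt)²/(4Dt)), with n_e·A the pore (flow) area.
Plume center vt = 0.92 × 1600 = 1472 m, so the well at 1500 m is 28 m downgradient of the peak.
√(4πDt) = 54.92 m, giving peak height M/(n_e·A·√(4πDt)) = 8.2/(0.25 × 250 × 54.92) = 0.002389 kg/m³.
(x−vt)²/(4Dt) = (28)²/(4 × 0.15 × 1600) = 0.8167; exp(−0.8167) = 0.4419.
C = 0.002389 × 0.4419 = 0.00106 kg/m³.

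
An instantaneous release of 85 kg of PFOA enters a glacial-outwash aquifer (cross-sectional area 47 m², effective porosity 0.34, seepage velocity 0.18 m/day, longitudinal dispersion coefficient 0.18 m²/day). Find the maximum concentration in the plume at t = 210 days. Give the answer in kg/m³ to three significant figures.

0.244 kg/m³

The peak of an instantaneous 1D plume sits at x = vt; there the Gaussian factor is 1 and C_max = M/(n_e·A·√(4πDt)), where n_e·A is the pore area the mass is dissolved in.
√(4πDt) = √(4π × 0.18 × 210) = 21.79 m, so C_max = 85/(0.34 × 47 × 21.79) = 0.244 kg/m³.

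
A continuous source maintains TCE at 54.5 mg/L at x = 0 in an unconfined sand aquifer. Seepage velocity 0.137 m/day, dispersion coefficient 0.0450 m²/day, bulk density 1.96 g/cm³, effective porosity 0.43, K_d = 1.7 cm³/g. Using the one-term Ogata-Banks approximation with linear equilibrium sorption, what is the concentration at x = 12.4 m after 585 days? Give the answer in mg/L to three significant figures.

5.09 mg/L

Retardation factor R = 1 + ρ_b·K_d/n = 1 + 1.96 × 1.7/0.43 = 8.749.
Sorption retards both mechanisms: v_R = v/R = 0.01566 m/day, D_R = D/R = 0.005143 m²/day.
v_R·t = 0.01566 × 585 = 9.1611 m; 2√(D_R t) = 3.469 m; argument = (12.4 − 9.1611)/3.469 = 0.9337.
C = C₀ × ½·erfc(0.9337) = 54.5 × 0.09334 = 5.09 mg/L.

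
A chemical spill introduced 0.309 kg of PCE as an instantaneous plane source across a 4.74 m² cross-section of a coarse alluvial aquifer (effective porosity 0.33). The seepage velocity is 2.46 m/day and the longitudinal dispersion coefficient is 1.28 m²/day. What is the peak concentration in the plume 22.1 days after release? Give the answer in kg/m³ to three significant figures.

The peak of an instantaneous 1D plume sits at x = vt; there the Gaussian factor is 1 and C_max = M/(n_e·A·√(4πDt)), where n_e·A is the pore area the mass is dissolved in.
√(4πDt) = √(4π × 1.28 × 22.1) = 18.85 m, so C_max = 0.309/(0.33 × 4.74 × 18.85) = 0.0105 kg/m³.

0.0105 kg/m³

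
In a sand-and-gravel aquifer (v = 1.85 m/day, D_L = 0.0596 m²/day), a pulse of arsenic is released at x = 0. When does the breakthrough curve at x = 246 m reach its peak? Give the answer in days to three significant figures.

133 days

For the 1D instantaneous-source solution, setting ∂C/∂t = 0 at fixed x gives v²t² + 2Dt − x² = 0, so t = (√(D² + v²x²) − D)/v².
√(D² + v²x²) = √(0.0596² + 1.85² × 246²) = 455.1; v² = 3.4225.
t = (455.1 − 0.0596)/3.4225 = 133 days (vs. the pure-advection estimate x/v = 133 d).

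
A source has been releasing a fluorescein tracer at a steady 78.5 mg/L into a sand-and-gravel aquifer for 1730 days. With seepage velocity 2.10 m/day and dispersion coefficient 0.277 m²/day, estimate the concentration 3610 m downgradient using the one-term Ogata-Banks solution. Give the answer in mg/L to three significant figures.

60.5 mg/L

For a continuous step input, C/C₀ ≈ ½·erfc((x−vt)/(2√(Dt))).
vt = 2.10 × 1730 = 3633 m and 2√(Dt) = 2√(0.277 × 1730) = 43.78 m.
Argument (x−vt)/(2√(Dt)) = (3610 − 3633)/43.78 = -0.5254; ½·erfc(-0.5254) = 0.7713.
C = 78.5 × 0.7713 = 60.5 mg/L.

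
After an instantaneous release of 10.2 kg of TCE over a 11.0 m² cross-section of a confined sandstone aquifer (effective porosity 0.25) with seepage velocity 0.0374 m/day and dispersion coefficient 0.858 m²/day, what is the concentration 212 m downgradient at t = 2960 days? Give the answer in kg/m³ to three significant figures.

For an instantaneous plane source, C(x,t) = M/(n_e·A·√(4πDt)) · exp(−(x−vt)²/(4Dt)), with n_e·A the pore (flow) area.
Plume center vt = 0.0374 × 2960 = 110.704 m, so the well at 212 m is 101.296 m downgradient of the peak.
√(4πDt) = 178.6 m, giving peak height M/(n_e·A·√(4πDt)) = 10.2/(0.25 × 11.0 × 178.6) = 0.02077 kg/m³.
(x−vt)²/(4Dt) = (101.296)²/(4 × 0.858 × 2960) = 1.010; exp(−1.010) = 0.3642.
C = 0.02077 × 0.3642 = 0.00756 kg/m³.

0.00756 kg/m³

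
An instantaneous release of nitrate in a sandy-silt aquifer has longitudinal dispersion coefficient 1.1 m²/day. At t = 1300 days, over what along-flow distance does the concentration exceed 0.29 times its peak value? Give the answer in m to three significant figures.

The plume is Gaussian with σ = √(2Dt) = √(2 × 1.1 × 1300) = 53.48 m.
C/C_peak = exp(−Δx²/(2σ²)) = 0.29 ⇒ Δx = σ·√(−2 ln 0.29) = 53.48 × 1.573 = 84.12 m.
Width = 2Δx = 168 m.

168 m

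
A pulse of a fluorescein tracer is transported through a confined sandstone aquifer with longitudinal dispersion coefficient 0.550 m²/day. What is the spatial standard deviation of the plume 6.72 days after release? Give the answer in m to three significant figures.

2.72 m

Dispersive spreading gives a Gaussian with σ² = 2Dt; advection only shifts the center.
σ = √(2 × 0.550 × 6.72) = 2.72 m.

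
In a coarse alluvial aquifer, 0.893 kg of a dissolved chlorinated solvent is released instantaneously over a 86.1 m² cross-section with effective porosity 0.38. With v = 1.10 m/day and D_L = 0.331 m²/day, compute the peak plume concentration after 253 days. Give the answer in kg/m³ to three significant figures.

The peak of an instantaneous 1D plume sits at x = vt; there the Gaussian factor is 1 and C_max = M/(n_e·A·√(4πDt)), where n_e·A is the pore area the mass is dissolved in.
√(4πDt) = √(4π × 0.331 × 253) = 32.44 m, so C_max = 0.893/(0.38 × 86.1 × 32.44) = 0.000841 kg/m³.

0.000841 kg/m³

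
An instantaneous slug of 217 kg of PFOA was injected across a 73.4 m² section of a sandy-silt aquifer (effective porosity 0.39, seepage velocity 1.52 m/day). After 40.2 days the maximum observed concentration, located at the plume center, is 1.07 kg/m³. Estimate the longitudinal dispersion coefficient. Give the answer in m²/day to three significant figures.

0.0994 m²/day

At the plume center C_max = M/(n_e·A·√(4πDt)), so D = M²/(4πt·(n_e·A·C_max)²).
n_e·A·C_max = 0.39 × 73.4 × 1.07 = 30.63 kg/m.
D = 217²/(4π × 40.2 × 30.63²) = 0.0994 m²/day.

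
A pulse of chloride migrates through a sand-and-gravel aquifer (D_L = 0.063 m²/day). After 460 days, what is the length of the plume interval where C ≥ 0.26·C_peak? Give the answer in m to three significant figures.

25.0 m

The plume is Gaussian with σ = √(2Dt) = √(2 × 0.063 × 460) = 7.613 m.
C/C_peak = exp(−Δx²/(2σ²)) = 0.26 ⇒ Δx = σ·√(−2 ln 0.26) = 7.613 × 1.641 = 12.49 m.
Width = 2Δx = 25.0 m.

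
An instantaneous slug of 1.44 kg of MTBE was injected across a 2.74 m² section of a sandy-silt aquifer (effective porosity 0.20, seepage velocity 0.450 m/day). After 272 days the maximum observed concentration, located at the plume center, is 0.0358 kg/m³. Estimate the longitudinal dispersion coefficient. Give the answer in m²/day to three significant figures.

1.58 m²/day

At the plume center C_max = M/(n_e·A·√(4πDt)), so D = M²/(4πt·(n_e·A·C_max)²).
n_e·A·C_max = 0.20 × 2.74 × 0.0358 = 0.01962 kg/m.
D = 1.44²/(4π × 272 × 0.01962²) = 1.58 m²/day.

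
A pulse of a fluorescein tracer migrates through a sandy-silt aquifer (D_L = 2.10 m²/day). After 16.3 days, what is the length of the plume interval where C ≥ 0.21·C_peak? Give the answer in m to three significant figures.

29.2 m

The plume is Gaussian with σ = √(2Dt) = √(2 × 2.10 × 16.3) = 8.274 m.
C/C_peak = exp(−Δx²/(2σ²)) = 0.21 ⇒ Δx = σ·√(−2 ln 0.21) = 8.274 × 1.767 = 14.62 m.
Width = 2Δx = 29.2 m.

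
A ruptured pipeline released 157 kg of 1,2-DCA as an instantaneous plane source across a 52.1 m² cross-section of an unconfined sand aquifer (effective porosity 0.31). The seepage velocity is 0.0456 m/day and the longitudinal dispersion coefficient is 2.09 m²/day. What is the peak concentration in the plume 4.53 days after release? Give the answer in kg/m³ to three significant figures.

The peak of an instantaneous 1D plume sits at x = vt; there the Gaussian factor is 1 and C_max = M/(n_e·A·√(4πDt)), where n_e·A is the pore area the mass is dissolved in.
√(4πDt) = √(4π × 2.09 × 4.53) = 10.91 m, so C_max = 157/(0.31 × 52.1 × 10.91) = 0.891 kg/m³.

0.891 kg/m³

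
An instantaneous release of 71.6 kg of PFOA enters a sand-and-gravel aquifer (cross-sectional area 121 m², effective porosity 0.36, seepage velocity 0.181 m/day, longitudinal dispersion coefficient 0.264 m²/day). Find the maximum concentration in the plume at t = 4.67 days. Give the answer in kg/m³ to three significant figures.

The peak of an instantaneous 1D plume sits at x = vt; there the Gaussian factor is 1 and C_max = M/(n_e·A·√(4πDt)), where n_e·A is the pore area the mass is dissolved in.
√(4πDt) = √(4π × 0.264 × 4.67) = 3.936 m, so C_max = 71.6/(0.36 × 121 × 3.936) = 0.418 kg/m³.

0.418 kg/m³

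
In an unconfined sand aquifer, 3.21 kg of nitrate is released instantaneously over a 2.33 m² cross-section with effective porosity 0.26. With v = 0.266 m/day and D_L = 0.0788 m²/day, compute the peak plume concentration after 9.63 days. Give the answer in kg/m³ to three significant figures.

The peak of an instantaneous 1D plume sits at x = vt; there the Gaussian factor is 1 and C_max = M/(n_e·A·√(4πDt)), where n_e·A is the pore area the mass is dissolved in.
√(4πDt) = √(4π × 0.0788 × 9.63) = 3.088 m, so C_max = 3.21/(0.26 × 2.33 × 3.088) = 1.72 kg/m³.

1.72 kg/m³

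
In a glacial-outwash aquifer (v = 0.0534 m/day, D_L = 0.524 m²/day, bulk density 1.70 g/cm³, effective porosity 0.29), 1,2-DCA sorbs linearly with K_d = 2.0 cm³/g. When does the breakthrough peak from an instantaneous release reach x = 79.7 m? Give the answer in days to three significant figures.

16800 days

Retardation factor R = 1 + ρ_b·K_d/n = 1 + 1.70 × 2.0/0.29 = 12.72.
Sorption retards both mechanisms: v_R = v/R = 0.004198 m/day, D_R = D/R = 0.04119 m²/day.
Peak time from v_R²t² + 2D_R t − x² = 0: t = (√(D_R² + v_R²x²) − D_R)/v_R².
√(D_R² + v_R²x²) = √(0.04119² + 0.004198² × 79.7²) = 0.3371; v_R² = 1.762e-05.
t = (0.3371 − 0.04119)/1.762e-05 = 16800 days.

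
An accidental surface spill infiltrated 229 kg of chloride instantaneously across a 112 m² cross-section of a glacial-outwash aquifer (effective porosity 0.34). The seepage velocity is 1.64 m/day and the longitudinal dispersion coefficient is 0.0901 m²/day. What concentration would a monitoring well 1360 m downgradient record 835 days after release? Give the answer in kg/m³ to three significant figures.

For an instantaneous plane source, C(x,t) = M/(n_e·A·√(4πDt)) · exp(−(x−vt)²/(4Dt)), with n_e·A the pore (flow) area.
Plume center vt = 1.64 × 835 = 1369.4 m, so the well at 1360 m is 9.4 m upgradient of the peak.
√(4πDt) = 30.75 m, giving peak height M/(n_e·A·√(4πDt)) = 229/(0.34 × 112 × 30.75) = 0.1956 kg/m³.
(x−vt)²/(4Dt) = (-9.4)²/(4 × 0.0901 × 835) = 0.2936; exp(−0.2936) = 0.7456.
C = 0.1956 × 0.7456 = 0.146 kg/m³.

0.146 kg/m³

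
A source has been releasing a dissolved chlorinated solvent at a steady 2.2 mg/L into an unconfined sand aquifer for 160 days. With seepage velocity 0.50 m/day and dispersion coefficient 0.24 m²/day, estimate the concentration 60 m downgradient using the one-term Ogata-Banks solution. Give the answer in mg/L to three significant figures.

For a continuous step input, C/C₀ ≈ ½·erfc((x−vt)/(2√(Dt))).
vt = 0.50 × 160 = 80 m and 2√(Dt) = 2√(0.24 × 160) = 12.39 m.
Argument (x−vt)/(2√(Dt)) = (60 − 80)/12.39 = -1.614; ½·erfc(-1.614) = 0.9888.
C = 2.2 × 0.9888 = 2.18 mg/L.

2.18 mg/L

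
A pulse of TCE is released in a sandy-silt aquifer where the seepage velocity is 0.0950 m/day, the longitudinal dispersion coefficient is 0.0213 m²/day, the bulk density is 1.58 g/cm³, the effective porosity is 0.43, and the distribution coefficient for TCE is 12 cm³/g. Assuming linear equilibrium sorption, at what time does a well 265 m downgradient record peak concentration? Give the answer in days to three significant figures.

Retardation factor R = 1 + ρ_b·K_d/n = 1 + 1.58 × 12/0.43 = 45.09.
Sorption retards both mechanisms: v_R = v/R = 0.002107 m/day, D_R = D/R = 0.0004724 m²/day.
Peak time from v_R²t² + 2D_R t − x² = 0: t = (√(D_R² + v_R²x²) − D_R)/v_R².
√(D_R² + v_R²x²) = √(0.0004724² + 0.002107² × 265²) = 0.5584; v_R² = 4.439e-06.
t = (0.5584 − 0.0004724)/4.439e-06 = 126000 days.

126000 days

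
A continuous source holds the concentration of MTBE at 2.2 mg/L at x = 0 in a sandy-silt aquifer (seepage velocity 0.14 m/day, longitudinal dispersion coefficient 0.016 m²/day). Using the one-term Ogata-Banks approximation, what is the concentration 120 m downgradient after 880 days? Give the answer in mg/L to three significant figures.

1.60 mg/L

For a continuous step input, C/C₀ ≈ ½·erfc((x−vt)/(2√(Dt))).
vt = 0.14 × 880 = 123.2 m and 2√(Dt) = 2√(0.016 × 880) = 7.505 m.
Argument (x−vt)/(2√(Dt)) = (120 − 123.2)/7.505 = -0.4264; ½·erfc(-0.4264) = 0.7268.
C = 2.2 × 0.7268 = 1.60 mg/L.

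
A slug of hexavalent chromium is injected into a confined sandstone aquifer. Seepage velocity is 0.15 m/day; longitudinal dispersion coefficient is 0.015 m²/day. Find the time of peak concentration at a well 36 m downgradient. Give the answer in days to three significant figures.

For the 1D instantaneous-source solution, setting ∂C/∂t = 0 at fixed x gives v²t² + 2Dt − x² = 0, so t = (√(D² + v²x²) − D)/v².
√(D² + v²x²) = √(0.015² + 0.15² × 36²) = 5.400; v² = 0.0225.
t = (5.400 − 0.015)/0.0225 = 239 days (vs. the pure-advection estimate x/v = 240 d).

239 days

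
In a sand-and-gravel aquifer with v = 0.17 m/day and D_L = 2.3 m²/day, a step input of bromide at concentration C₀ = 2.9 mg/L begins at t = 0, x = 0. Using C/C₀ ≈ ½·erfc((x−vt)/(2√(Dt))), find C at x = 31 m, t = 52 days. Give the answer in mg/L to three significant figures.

0.220 mg/L

For a continuous step input, C/C₀ ≈ ½·erfc((x−vt)/(2√(Dt))).
vt = 0.17 × 52 = 8.84 m and 2√(Dt) = 2√(2.3 × 52) = 21.87 m.
Argument (x−vt)/(2√(Dt)) = (31 − 8.84)/21.87 = 1.013; ½·erfc(1.013) = 0.07599.
C = 2.9 × 0.07599 = 0.220 mg/L.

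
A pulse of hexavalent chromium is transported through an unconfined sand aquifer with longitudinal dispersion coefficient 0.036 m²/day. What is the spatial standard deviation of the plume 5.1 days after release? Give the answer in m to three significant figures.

0.606 m

Dispersive spreading gives a Gaussian with σ² = 2Dt; advection only shifts the center.
σ = √(2 × 0.036 × 5.1) = 0.606 m.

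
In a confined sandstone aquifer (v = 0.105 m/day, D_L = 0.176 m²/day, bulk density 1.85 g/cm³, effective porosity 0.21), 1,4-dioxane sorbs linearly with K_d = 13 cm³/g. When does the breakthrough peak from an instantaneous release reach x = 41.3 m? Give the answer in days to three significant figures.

Retardation factor R = 1 + ρ_b·K_d/n = 1 + 1.85 × 13/0.21 = 115.5.
Sorption retards both mechanisms: v_R = v/R = 0.0009091 m/day, D_R = D/R = 0.001524 m²/day.
Peak time from v_R²t² + 2D_R t − x² = 0: t = (√(D_R² + v_R²x²) − D_R)/v_R².
√(D_R² + v_R²x²) = √(0.001524² + 0.0009091² × 41.3²) = 0.03758; v_R² = 8.265e-07.
t = (0.03758 − 0.001524)/8.265e-07 = 43600 days.

43600 days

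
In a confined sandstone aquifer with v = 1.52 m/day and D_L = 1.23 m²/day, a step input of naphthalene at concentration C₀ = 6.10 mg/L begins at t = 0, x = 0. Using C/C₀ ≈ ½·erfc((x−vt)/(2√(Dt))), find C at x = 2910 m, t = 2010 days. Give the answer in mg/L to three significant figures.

For a continuous step input, C/C₀ ≈ ½·erfc((x−vt)/(2√(Dt))).
vt = 1.52 × 2010 = 3055.2 m and 2√(Dt) = 2√(1.23 × 2010) = 99.44 m.
Argument (x−vt)/(2√(Dt)) = (2910 − 3055.2)/99.44 = -1.460; ½·erfc(-1.460) = 0.9805.
C = 6.10 × 0.9805 = 5.98 mg/L.

5.98 mg/L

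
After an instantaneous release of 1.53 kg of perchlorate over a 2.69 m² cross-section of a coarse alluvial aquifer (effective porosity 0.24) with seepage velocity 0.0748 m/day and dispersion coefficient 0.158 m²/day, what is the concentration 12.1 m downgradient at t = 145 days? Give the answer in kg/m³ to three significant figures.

0.137 kg/m³

For an instantaneous plane source, C(x,t) = M/(n_e·A·√(4πDt)) · exp(−(x−vt)²/(4Dt)), with n_e·A the pore (flow) area.
Plume center vt = 0.0748 × 145 = 10.846 m, so the well at 12.1 m is 1.254 m downgradient of the peak.
√(4πDt) = 16.97 m, giving peak height M/(n_e·A·√(4πDt)) = 1.53/(0.24 × 2.69 × 16.97) = 0.1397 kg/m³.
(x−vt)²/(4Dt) = (1.254)²/(4 × 0.158 × 145) = 0.01716; exp(−0.01716) = 0.9830.
C = 0.1397 × 0.9830 = 0.137 kg/m³.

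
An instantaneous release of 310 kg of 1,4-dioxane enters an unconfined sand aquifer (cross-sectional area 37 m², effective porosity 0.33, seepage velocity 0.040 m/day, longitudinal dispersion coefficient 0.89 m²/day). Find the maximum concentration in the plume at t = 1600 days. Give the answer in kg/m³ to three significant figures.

The peak of an instantaneous 1D plume sits at x = vt; there the Gaussian factor is 1 and C_max = M/(n_e·A·√(4πDt)), where n_e·A is the pore area the mass is dissolved in.
√(4πDt) = √(4π × 0.89 × 1600) = 133.8 m, so C_max = 310/(0.33 × 37 × 133.8) = 0.190 kg/m³.

0.190 kg/m³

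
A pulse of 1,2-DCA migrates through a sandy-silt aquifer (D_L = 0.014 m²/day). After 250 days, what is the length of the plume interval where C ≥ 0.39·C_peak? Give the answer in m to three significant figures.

7.26 m

The plume is Gaussian with σ = √(2Dt) = √(2 × 0.014 × 250) = 2.646 m.
C/C_peak = exp(−Δx²/(2σ²)) = 0.39 ⇒ Δx = σ·√(−2 ln 0.39) = 2.646 × 1.372 = 3.630 m.
Width = 2Δx = 7.26 m.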